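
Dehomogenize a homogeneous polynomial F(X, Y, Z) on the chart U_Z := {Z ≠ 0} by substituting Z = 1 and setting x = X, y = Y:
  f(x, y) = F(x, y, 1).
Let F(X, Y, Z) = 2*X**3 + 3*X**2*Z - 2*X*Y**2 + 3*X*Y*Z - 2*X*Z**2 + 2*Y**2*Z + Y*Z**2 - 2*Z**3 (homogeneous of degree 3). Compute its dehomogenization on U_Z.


f(x, y) = 2*x**3 + 3*x**2 - 2*x*y**2 + 3*x*y - 2*x + 2*y**2 + y - 2

On U_Z we set Z = 1. Each monomial c·X^i·Y^j·Z^k in F becomes c·x^i·y^j·1^k = c·x^i·y^j.
Substituting Z = 1: F(X, Y, 1) = 2*x**3 + 3*x**2 - 2*x*y**2 + 3*x*y - 2*x + 2*y**2 + y - 2.
Note: deg(f) ≤ deg(F) = 3; strict inequality happens when F is divisible by Z (lost terms).


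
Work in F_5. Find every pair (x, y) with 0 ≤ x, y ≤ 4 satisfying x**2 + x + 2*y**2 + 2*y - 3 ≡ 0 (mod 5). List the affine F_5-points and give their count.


Affine F_5-points: {(2, 2)}; count = 1.

For each of the 25 pairs (x, y) ∈ F_5², evaluate f(x, y) mod 5. Record the zeros.
  x = 0: [0↦2, 1↦1, 2↦4, 3↦1, 4↦2]  zeros at y ∈ ∅
  x = 1: [0↦4, 1↦3, 2↦1, 3↦3, 4↦4]  zeros at y ∈ ∅
  x = 2: [0↦3, 1↦2, 2↦0, 3↦2, 4↦3]  zeros at y ∈ {2}
  x = 3: [0↦4, 1↦3, 2↦1, 3↦3, 4↦4]  zeros at y ∈ ∅
  x = 4: [0↦2, 1↦1, 2↦4, 3↦1, 4↦2]  zeros at y ∈ ∅
Collecting zeros: affine points = {(2, 2)}.
Total count |C(F_5)_aff| = 1.


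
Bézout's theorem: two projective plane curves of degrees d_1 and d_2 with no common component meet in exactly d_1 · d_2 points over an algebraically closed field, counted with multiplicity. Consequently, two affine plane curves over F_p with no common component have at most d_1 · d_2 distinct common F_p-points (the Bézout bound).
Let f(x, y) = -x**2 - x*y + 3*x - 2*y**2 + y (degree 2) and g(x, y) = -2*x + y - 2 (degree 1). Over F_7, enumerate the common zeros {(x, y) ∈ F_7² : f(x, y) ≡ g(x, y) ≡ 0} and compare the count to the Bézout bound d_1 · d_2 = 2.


Common zeros: ∅; count = 0; Bézout bound = 2.

deg(f) = 2, deg(g) = 1, so Bézout bound = 2.
Scan x ∈ F_7. For each x, list the y ∈ F_7 with f(x, y) ≡ 0 and those with g(x, y) ≡ 0 (mod 7); the common zeros in that column are the intersection.
  x = 0: f ≡ 0 at y ∈ {0, 4}; g ≡ 0 at y ∈ {2}; common: ∅.
  x = 1: f ≡ 0 at y ∈ {1, 6}; g ≡ 0 at y ∈ {4}; common: ∅.
  x = 2: f ≡ 0 at y ∈ ∅; g ≡ 0 at y ∈ {6}; common: ∅.
  x = 3: f ≡ 0 at y ∈ {0, 6}; g ≡ 0 at y ∈ {1}; common: ∅.
  x = 4: f ≡ 0 at y ∈ ∅; g ≡ 0 at y ∈ {3}; common: ∅.
  x = 5: f ≡ 0 at y ∈ ∅; g ≡ 0 at y ∈ {5}; common: ∅.
  x = 6: f ≡ 0 at y ∈ {4}; g ≡ 0 at y ∈ {0}; common: ∅.
Collecting: common zeros = ∅, so the count is 0.
Comparison with the Bézout bound: 0 ≤ 2 = deg(f)·deg(g), as expected for curves with no common component (the affine F_7-count falls short of the bound because intersections may lie at infinity, over extension fields, or carry multiplicity).


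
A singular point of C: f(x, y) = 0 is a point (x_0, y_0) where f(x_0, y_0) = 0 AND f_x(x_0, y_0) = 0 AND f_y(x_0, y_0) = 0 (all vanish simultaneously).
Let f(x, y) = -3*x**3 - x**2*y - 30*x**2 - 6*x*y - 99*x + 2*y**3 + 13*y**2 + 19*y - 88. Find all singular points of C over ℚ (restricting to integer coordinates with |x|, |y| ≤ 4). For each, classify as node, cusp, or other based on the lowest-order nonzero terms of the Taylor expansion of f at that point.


Singular points: {(-3, -2)}; classification: node.

Compute partial derivatives:
  f_x = -9*x**2 - 2*x*y - 60*x - 6*y - 99.
  f_y = -x**2 - 6*x + 6*y**2 + 26*y + 19.
Scan x_0 ∈ {−4, ..., 4}. For each x_0, f_y(x_0, y) is a polynomial in y; find its integer roots y ∈ {−4, ..., 4}, then test f_x and f at those candidates.
  x = -4: f_y(-4, y) = 6*y**2 + 26*y + 27; no integer root y with |y| ≤ 4.
  x = -3: f_y(-3, y) = 6*y**2 + 26*y + 28; vanishes at y ∈ {-2}. (-3, -2): f_x = 0, f = 0 — SINGULAR.
  x = -2: f_y(-2, y) = 6*y**2 + 26*y + 27; no integer root y with |y| ≤ 4.
  x = -1: f_y(-1, y) = 6*y**2 + 26*y + 24; vanishes at y ∈ {-3}. (-1, -3): f_x = -36 ≠ 0.
  x = 0: f_y(0, y) = 6*y**2 + 26*y + 19; no integer root y with |y| ≤ 4.
  x = 1: f_y(1, y) = 6*y**2 + 26*y + 12; no integer root y with |y| ≤ 4.
  x = 2: f_y(2, y) = 6*y**2 + 26*y + 3; no integer root y with |y| ≤ 4.
  x = 3: f_y(3, y) = 6*y**2 + 26*y - 8; no integer root y with |y| ≤ 4.
  x = 4: f_y(4, y) = 6*y**2 + 26*y - 21; no integer root y with |y| ≤ 4.
Only singular point on the grid: (-3, -2).
Classify: substitute x = -3 + u, y = -2 + v and expand: f = -3*u**3 - u**2*v - u**2 + 2*v**3 + v**2.
No constant or linear terms (consistent with a singular point). Quadratic part: -u**2 + v**2. Cubic part: -3*u**3 - u**2*v + 2*v**3.
The quadratic part v**2 - u**2 = (v − u)(v + u) splits into two distinct linear factors, so there are two distinct tangent lines y − -2 = ±(x − -3) — this is a node (ordinary double point).
Classification: node.


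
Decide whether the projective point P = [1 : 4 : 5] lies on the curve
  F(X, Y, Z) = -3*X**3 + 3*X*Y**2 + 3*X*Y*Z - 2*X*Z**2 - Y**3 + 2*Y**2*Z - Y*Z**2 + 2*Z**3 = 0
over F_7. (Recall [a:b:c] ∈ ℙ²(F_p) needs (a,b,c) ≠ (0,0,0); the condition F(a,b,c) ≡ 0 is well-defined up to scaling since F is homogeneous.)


F(1,4,5) ≡ 0 (mod 7); P is on the curve.

Evaluate F(1, 4, 5) term-by-term (mod 7).
  -3*X**3 ↦ -3·1·1·1 = -3
  3*X*Y**2 ↦ 3·1·16·1 = 48
  3*X*Y*Z ↦ 3·1·4·5 = 60
  -2*X*Z**2 ↦ -2·1·1·25 = -50
  -Y**3 ↦ -1·1·64·1 = -64
  2*Y**2*Z ↦ 2·1·16·5 = 160
  -Y*Z**2 ↦ -1·1·4·25 = -100
  2*Z**3 ↦ 2·1·1·125 = 250
Sum: F(1, 4, 5) = (-3) + (48) + (60) + (-50) + (-64) + (160) + (-100) + (250) = 301.
Reducing mod 7: 301 ≡ 0 (mod 7).
Since F(a, b, c) ≡ 0 (mod 7), P lies on the curve.


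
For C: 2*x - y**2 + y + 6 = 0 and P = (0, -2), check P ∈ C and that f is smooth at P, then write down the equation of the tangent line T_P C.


Tangent line at P: 2*x + 5*y + 10 = 0.

Step 1: f(0, -2) = 0, so P lies on C.
Step 2: partial derivatives
  f_x(x, y) = 2, f_y(x, y) = 1 - 2*y.
  f_x(P) = 2, f_y(P) = 5 (gradient nonzero, so P is smooth).
Step 3: tangent line at P: 2·(x − 0) + 5·(y − -2) = 0.
Expanding: 2*x + 5*y + 10 = 0.


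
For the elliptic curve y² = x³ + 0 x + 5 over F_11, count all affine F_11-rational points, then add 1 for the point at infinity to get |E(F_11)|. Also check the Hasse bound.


Affine points = {(0, 4), (0, 7), (4, 5), (4, 6), (5, 3), (5, 8), (6, 1), (6, 10), (8, 0), (10, 2), (10, 9)}; affine count = 11; |E(F_11)| = 12.

Discriminant check: Δ ∝ 4a³ + 27b² = 4·0³ + 27·5² = 4·0 + 27·25 ≡ 4 (mod 11). Nonzero ⇒ E is nonsingular.
For each x ∈ F_11, compute rhs = x³ + 0·x + 5 mod 11, then count y ∈ F_11 with y² ≡ rhs.
  x = 0: rhs = 5, matching y values: 4, 7 (2 points).
  x = 1: rhs = 6, matching y values: none (0 points).
  x = 2: rhs = 2, matching y values: none (0 points).
  x = 3: rhs = 10, matching y values: none (0 points).
  x = 4: rhs = 3, matching y values: 5, 6 (2 points).
  x = 5: rhs = 9, matching y values: 3, 8 (2 points).
  x = 6: rhs = 1, matching y values: 1, 10 (2 points).
  x = 7: rhs = 7, matching y values: none (0 points).
  x = 8: rhs = 0, matching y values: 0 (1 points).
  x = 9: rhs = 8, matching y values: none (0 points).
  x = 10: rhs = 4, matching y values: 2, 9 (2 points).
Total affine count: 11.
Full point count |E(F_11)| = 11 + 1 = 12.
Hasse bound: |12 − (11+1)| = |0| = 0 ≤ 2√11 ≈ 6.6332 ✓.


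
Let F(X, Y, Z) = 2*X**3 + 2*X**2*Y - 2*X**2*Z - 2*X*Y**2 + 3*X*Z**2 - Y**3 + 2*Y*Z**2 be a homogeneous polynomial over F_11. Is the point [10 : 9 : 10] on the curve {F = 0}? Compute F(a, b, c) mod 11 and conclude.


F(10,9,10) ≡ 5 (mod 11); P is NOT on the curve.

Evaluate F(10, 9, 10) term-by-term (mod 11).
  2*X**3 ↦ 2·1000·1·1 = 2000
  2*X**2*Y ↦ 2·100·9·1 = 1800
  -2*X**2*Z ↦ -2·100·1·10 = -2000
  -2*X*Y**2 ↦ -2·10·81·1 = -1620
  3*X*Z**2 ↦ 3·10·1·100 = 3000
  -Y**3 ↦ -1·1·729·1 = -729
  2*Y*Z**2 ↦ 2·1·9·100 = 1800
Sum: F(10, 9, 10) = (2000) + (1800) + (-2000) + (-1620) + (3000) + (-729) + (1800) = 4251.
Reducing mod 11: 4251 ≡ 5 (mod 11).
Since F(a, b, c) ≡ 5 ≠ 0 (mod 11), P does NOT lie on the curve.


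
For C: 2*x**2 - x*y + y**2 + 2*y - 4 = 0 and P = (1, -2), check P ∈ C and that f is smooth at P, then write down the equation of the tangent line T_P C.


Tangent line at P: 6*x - 3*y - 12 = 0.

Step 1: f(1, -2) = 0, so P lies on C.
Step 2: partial derivatives
  f_x(x, y) = 4*x - y, f_y(x, y) = -x + 2*y + 2.
  f_x(P) = 6, f_y(P) = -3 (gradient nonzero, so P is smooth).
Step 3: tangent line at P: 6·(x − 1) + -3·(y − -2) = 0.
Expanding: 6*x - 3*y - 12 = 0.


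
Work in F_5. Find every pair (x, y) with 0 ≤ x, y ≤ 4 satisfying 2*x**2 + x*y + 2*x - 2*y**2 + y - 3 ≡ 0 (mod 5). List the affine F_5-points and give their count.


Affine F_5-points: {(2, 1), (2, 3), (3, 3), (3, 4), (4, 1), (4, 4)}; count = 6.

For each of the 25 pairs (x, y) ∈ F_5², evaluate f(x, y) mod 5. Record the zeros.
  x = 0: [0↦2, 1↦1, 2↦1, 3↦2, 4↦4]  zeros at y ∈ ∅
  x = 1: [0↦1, 1↦1, 2↦2, 3↦4, 4↦2]  zeros at y ∈ ∅
  x = 2: [0↦4, 1↦0, 2↦2, 3↦0, 4↦4]  zeros at y ∈ {1, 3}
  x = 3: [0↦1, 1↦3, 2↦1, 3↦0, 4↦0]  zeros at y ∈ {3, 4}
  x = 4: [0↦2, 1↦0, 2↦4, 3↦4, 4↦0]  zeros at y ∈ {1, 4}
Collecting zeros: affine points = {(2, 1), (2, 3), (3, 3), (3, 4), (4, 1), (4, 4)}.
Total count |C(F_5)_aff| = 6.


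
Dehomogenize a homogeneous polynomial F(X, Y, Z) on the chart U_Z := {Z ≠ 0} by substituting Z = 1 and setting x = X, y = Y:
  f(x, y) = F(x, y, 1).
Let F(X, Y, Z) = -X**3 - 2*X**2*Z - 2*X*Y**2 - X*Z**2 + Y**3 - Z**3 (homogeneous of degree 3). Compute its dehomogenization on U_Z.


f(x, y) = -x**3 - 2*x**2 - 2*x*y**2 - x + y**3 - 1

On U_Z we set Z = 1. Each monomial c·X^i·Y^j·Z^k in F becomes c·x^i·y^j·1^k = c·x^i·y^j.
Substituting Z = 1: F(X, Y, 1) = -x**3 - 2*x**2 - 2*x*y**2 - x + y**3 - 1.
Note: deg(f) ≤ deg(F) = 3; strict inequality happens when F is divisible by Z (lost terms).


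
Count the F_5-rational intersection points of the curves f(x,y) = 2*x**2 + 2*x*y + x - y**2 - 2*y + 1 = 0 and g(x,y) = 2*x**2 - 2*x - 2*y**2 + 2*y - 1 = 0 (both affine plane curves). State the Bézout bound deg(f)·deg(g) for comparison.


Common zeros: {(1, 2)}; count = 1; Bézout bound = 4.

deg(f) = 2, deg(g) = 2, so Bézout bound = 4.
Scan x ∈ F_5. For each x, list the y ∈ F_5 with f(x, y) ≡ 0 and those with g(x, y) ≡ 0 (mod 5); the common zeros in that column are the intersection.
  x = 0: f ≡ 0 at y ∈ ∅; g ≡ 0 at y ∈ {2, 4}; common: ∅.
  x = 1: f ≡ 0 at y ∈ {2, 3}; g ≡ 0 at y ∈ {2, 4}; common: {2}.
  x = 2: f ≡ 0 at y ∈ ∅; g ≡ 0 at y ∈ ∅; common: ∅.
  x = 3: f ≡ 0 at y ∈ {1, 3}; g ≡ 0 at y ∈ ∅; common: ∅.
  x = 4: f ≡ 0 at y ∈ {2, 4}; g ≡ 0 at y ∈ ∅; common: ∅.
Collecting: common zeros = {(1, 2)}, so the count is 1.
Comparison with the Bézout bound: 1 ≤ 4 = deg(f)·deg(g), as expected for curves with no common component (the affine F_5-count falls short of the bound because intersections may lie at infinity, over extension fields, or carry multiplicity).


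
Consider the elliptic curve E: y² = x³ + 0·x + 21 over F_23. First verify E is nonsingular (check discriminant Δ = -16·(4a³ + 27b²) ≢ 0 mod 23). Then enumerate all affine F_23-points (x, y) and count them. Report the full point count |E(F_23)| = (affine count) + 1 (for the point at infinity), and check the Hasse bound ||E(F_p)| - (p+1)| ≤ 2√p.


Affine points = {(2, 11), (2, 12), (3, 5), (3, 18), (4, 4), (4, 19), (5, 10), (5, 13), (8, 2), (8, 21), (10, 3), (10, 20), (11, 8), (11, 15), (12, 1), (12, 22), (16, 0), (17, 9), (17, 14), (19, 7), (19, 16), (21, 6), (21, 17)}; affine count = 23; |E(F_23)| = 24.

Discriminant check: Δ ∝ 4a³ + 27b² = 4·0³ + 27·21² = 4·0 + 27·441 ≡ 16 (mod 23). Nonzero ⇒ E is nonsingular.
For each x ∈ F_23, compute rhs = x³ + 0·x + 21 mod 23, then count y ∈ F_23 with y² ≡ rhs.
  x = 0: rhs = 21, matching y values: none (0 points).
  x = 1: rhs = 22, matching y values: none (0 points).
  x = 2: rhs = 6, matching y values: 11, 12 (2 points).
  x = 3: rhs = 2, matching y values: 5, 18 (2 points).
  x = 4: rhs = 16, matching y values: 4, 19 (2 points).
  x = 5: rhs = 8, matching y values: 10, 13 (2 points).
  x = 6: rhs = 7, matching y values: none (0 points).
  x = 7: rhs = 19, matching y values: none (0 points).
  x = 8: rhs = 4, matching y values: 2, 21 (2 points).
  x = 9: rhs = 14, matching y values: none (0 points).
  x = 10: rhs = 9, matching y values: 3, 20 (2 points).
  x = 11: rhs = 18, matching y values: 8, 15 (2 points).
  x = 12: rhs = 1, matching y values: 1, 22 (2 points).
  x = 13: rhs = 10, matching y values: none (0 points).
  x = 14: rhs = 5, matching y values: none (0 points).
  x = 15: rhs = 15, matching y values: none (0 points).
  x = 16: rhs = 0, matching y values: 0 (1 points).
  x = 17: rhs = 12, matching y values: 9, 14 (2 points).
  x = 18: rhs = 11, matching y values: none (0 points).
  x = 19: rhs = 3, matching y values: 7, 16 (2 points).
  x = 20: rhs = 17, matching y values: none (0 points).
  x = 21: rhs = 13, matching y values: 6, 17 (2 points).
  x = 22: rhs = 20, matching y values: none (0 points).
Total affine count: 23.
Full point count |E(F_23)| = 23 + 1 = 24.
Hasse bound: |24 − (23+1)| = |0| = 0 ≤ 2√23 ≈ 9.5917 ✓.


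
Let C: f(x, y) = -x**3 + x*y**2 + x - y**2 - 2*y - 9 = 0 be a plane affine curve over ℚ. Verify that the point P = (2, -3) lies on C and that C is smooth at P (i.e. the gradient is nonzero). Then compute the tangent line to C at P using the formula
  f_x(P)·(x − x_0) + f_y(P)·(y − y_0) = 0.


Tangent line at P: -2*x - 8*y - 20 = 0.

Step 1: f(2, -3) = 0, so P lies on C.
Step 2: partial derivatives
  f_x(x, y) = -3*x**2 + y**2 + 1, f_y(x, y) = 2*x*y - 2*y - 2.
  f_x(P) = -2, f_y(P) = -8 (gradient nonzero, so P is smooth).
Step 3: tangent line at P: -2·(x − 2) + -8·(y − -3) = 0.
Expanding: -2*x - 8*y - 20 = 0.


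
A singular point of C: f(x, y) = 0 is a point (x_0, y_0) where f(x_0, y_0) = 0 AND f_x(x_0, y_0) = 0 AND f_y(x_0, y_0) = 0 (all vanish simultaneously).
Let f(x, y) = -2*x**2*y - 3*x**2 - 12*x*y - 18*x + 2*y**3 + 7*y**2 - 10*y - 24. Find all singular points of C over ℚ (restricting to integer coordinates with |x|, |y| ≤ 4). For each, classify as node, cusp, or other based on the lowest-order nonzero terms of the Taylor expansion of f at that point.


Singular points: {(-3, -1)}; classification: node.

Compute partial derivatives:
  f_x = -4*x*y - 6*x - 12*y - 18.
  f_y = -2*x**2 - 12*x + 6*y**2 + 14*y - 10.
Scan x_0 ∈ {−4, ..., 4}. For each x_0, f_y(x_0, y) is a polynomial in y; find its integer roots y ∈ {−4, ..., 4}, then test f_x and f at those candidates.
  x = -4: f_y(-4, y) = 6*y**2 + 14*y + 6; no integer root y with |y| ≤ 4.
  x = -3: f_y(-3, y) = 6*y**2 + 14*y + 8; vanishes at y ∈ {-1}. (-3, -1): f_x = 0, f = 0 — SINGULAR.
  x = -2: f_y(-2, y) = 6*y**2 + 14*y + 6; no integer root y with |y| ≤ 4.
  x = -1: f_y(-1, y) = 6*y**2 + 14*y; vanishes at y ∈ {0}. (-1, 0): f_x = -12 ≠ 0.
  x = 0: f_y(0, y) = 6*y**2 + 14*y - 10; no integer root y with |y| ≤ 4.
  x = 1: f_y(1, y) = 6*y**2 + 14*y - 24; no integer root y with |y| ≤ 4.
  x = 2: f_y(2, y) = 6*y**2 + 14*y - 42; no integer root y with |y| ≤ 4.
  x = 3: f_y(3, y) = 6*y**2 + 14*y - 64; no integer root y with |y| ≤ 4.
  x = 4: f_y(4, y) = 6*y**2 + 14*y - 90; no integer root y with |y| ≤ 4.
Only singular point on the grid: (-3, -1).
Classify: substitute x = -3 + u, y = -1 + v and expand: f = -2*u**2*v - u**2 + 2*v**3 + v**2.
No constant or linear terms (consistent with a singular point). Quadratic part: -u**2 + v**2. Cubic part: -2*u**2*v + 2*v**3.
The quadratic part v**2 - u**2 = (v − u)(v + u) splits into two distinct linear factors, so there are two distinct tangent lines y − -1 = ±(x − -3) — this is a node (ordinary double point).
Classification: node.


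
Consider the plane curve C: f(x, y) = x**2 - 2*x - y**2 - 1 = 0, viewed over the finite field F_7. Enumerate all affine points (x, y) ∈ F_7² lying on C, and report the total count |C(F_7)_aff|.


Affine F_7-points: {(3, 3), (3, 4), (4, 0), (5, 0), (6, 3), (6, 4)}; count = 6.

For each of the 49 pairs (x, y) ∈ F_7², evaluate f(x, y) mod 7. Record the zeros.
  x = 0: [0↦6, 1↦5, 2↦2, 3↦4, 4↦4, 5↦2, 6↦5]  zeros at y ∈ ∅
  x = 1: [0↦5, 1↦4, 2↦1, 3↦3, 4↦3, 5↦1, 6↦4]  zeros at y ∈ ∅
  x = 2: [0↦6, 1↦5, 2↦2, 3↦4, 4↦4, 5↦2, 6↦5]  zeros at y ∈ ∅
  x = 3: [0↦2, 1↦1, 2↦5, 3↦0, 4↦0, 5↦5, 6↦1]  zeros at y ∈ {3, 4}
  x = 4: [0↦0, 1↦6, 2↦3, 3↦5, 4↦5, 5↦3, 6↦6]  zeros at y ∈ {0}
  x = 5: [0↦0, 1↦6, 2↦3, 3↦5, 4↦5, 5↦3, 6↦6]  zeros at y ∈ {0}
  x = 6: [0↦2, 1↦1, 2↦5, 3↦0, 4↦0, 5↦5, 6↦1]  zeros at y ∈ {3, 4}
Collecting zeros: affine points = {(3, 3), (3, 4), (4, 0), (5, 0), (6, 3), (6, 4)}.
Total count |C(F_7)_aff| = 6.


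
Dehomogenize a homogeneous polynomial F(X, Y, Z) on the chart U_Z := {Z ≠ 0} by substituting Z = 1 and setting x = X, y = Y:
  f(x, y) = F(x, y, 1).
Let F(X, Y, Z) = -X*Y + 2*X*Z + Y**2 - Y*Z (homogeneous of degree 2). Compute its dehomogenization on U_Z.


f(x, y) = -x*y + 2*x + y**2 - y

On U_Z we set Z = 1. Each monomial c·X^i·Y^j·Z^k in F becomes c·x^i·y^j·1^k = c·x^i·y^j.
Substituting Z = 1: F(X, Y, 1) = -x*y + 2*x + y**2 - y.
Note: deg(f) ≤ deg(F) = 2; strict inequality happens when F is divisible by Z (lost terms).


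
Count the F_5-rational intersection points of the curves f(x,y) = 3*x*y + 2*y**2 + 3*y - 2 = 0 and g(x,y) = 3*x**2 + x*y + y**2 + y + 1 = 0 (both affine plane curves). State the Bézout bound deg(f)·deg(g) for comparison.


Common zeros: {(3, 2), (4, 1), (4, 4)}; count = 3; Bézout bound = 4.

deg(f) = 2, deg(g) = 2, so Bézout bound = 4.
Scan x ∈ F_5. For each x, list the y ∈ F_5 with f(x, y) ≡ 0 and those with g(x, y) ≡ 0 (mod 5); the common zeros in that column are the intersection.
  x = 0: f ≡ 0 at y ∈ {3}; g ≡ 0 at y ∈ ∅; common: ∅.
  x = 1: f ≡ 0 at y ∈ ∅; g ≡ 0 at y ∈ ∅; common: ∅.
  x = 2: f ≡ 0 at y ∈ ∅; g ≡ 0 at y ∈ ∅; common: ∅.
  x = 3: f ≡ 0 at y ∈ {2}; g ≡ 0 at y ∈ {2, 4}; common: {2}.
  x = 4: f ≡ 0 at y ∈ {1, 4}; g ≡ 0 at y ∈ {1, 4}; common: {1, 4}.
Collecting: common zeros = {(3, 2), (4, 1), (4, 4)}, so the count is 3.
Comparison with the Bézout bound: 3 ≤ 4 = deg(f)·deg(g), as expected for curves with no common component (the affine F_5-count falls short of the bound because intersections may lie at infinity, over extension fields, or carry multiplicity).


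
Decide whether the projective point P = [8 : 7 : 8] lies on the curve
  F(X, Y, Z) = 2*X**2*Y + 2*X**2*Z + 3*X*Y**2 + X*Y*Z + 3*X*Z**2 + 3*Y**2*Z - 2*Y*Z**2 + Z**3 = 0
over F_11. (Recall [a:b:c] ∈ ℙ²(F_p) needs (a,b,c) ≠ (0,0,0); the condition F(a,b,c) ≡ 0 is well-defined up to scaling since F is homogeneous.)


F(8,7,8) ≡ 9 (mod 11); P is NOT on the curve.

Evaluate F(8, 7, 8) term-by-term (mod 11).
  2*X**2*Y ↦ 2·64·7·1 = 896
  2*X**2*Z ↦ 2·64·1·8 = 1024
  3*X*Y**2 ↦ 3·8·49·1 = 1176
  X*Y*Z ↦ 1·8·7·8 = 448
  3*X*Z**2 ↦ 3·8·1·64 = 1536
  3*Y**2*Z ↦ 3·1·49·8 = 1176
  -2*Y*Z**2 ↦ -2·1·7·64 = -896
  Z**3 ↦ 1·1·1·512 = 512
Sum: F(8, 7, 8) = (896) + (1024) + (1176) + (448) + (1536) + (1176) + (-896) + (512) = 5872.
Reducing mod 11: 5872 ≡ 9 (mod 11).
Since F(a, b, c) ≡ 9 ≠ 0 (mod 11), P does NOT lie on the curve.


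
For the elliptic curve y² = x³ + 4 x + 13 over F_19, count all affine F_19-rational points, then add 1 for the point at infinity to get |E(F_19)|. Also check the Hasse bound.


Affine points = {(4, 6), (4, 13), (5, 5), (5, 14), (6, 5), (6, 14), (7, 2), (7, 17), (8, 5), (8, 14), (11, 1), (11, 18), (13, 1), (13, 18), (14, 1), (14, 18), (15, 3), (15, 16), (17, 4), (17, 15)}; affine count = 20; |E(F_19)| = 21.

Discriminant check: Δ ∝ 4a³ + 27b² = 4·4³ + 27·13² = 4·64 + 27·169 ≡ 12 (mod 19). Nonzero ⇒ E is nonsingular.
For each x ∈ F_19, compute rhs = x³ + 4·x + 13 mod 19, then count y ∈ F_19 with y² ≡ rhs.
  x = 0: rhs = 13, matching y values: none (0 points).
  x = 1: rhs = 18, matching y values: none (0 points).
  x = 2: rhs = 10, matching y values: none (0 points).
  x = 3: rhs = 14, matching y values: none (0 points).
  x = 4: rhs = 17, matching y values: 6, 13 (2 points).
  x = 5: rhs = 6, matching y values: 5, 14 (2 points).
  x = 6: rhs = 6, matching y values: 5, 14 (2 points).
  x = 7: rhs = 4, matching y values: 2, 17 (2 points).
  x = 8: rhs = 6, matching y values: 5, 14 (2 points).
  x = 9: rhs = 18, matching y values: none (0 points).
  x = 10: rhs = 8, matching y values: none (0 points).
  x = 11: rhs = 1, matching y values: 1, 18 (2 points).
  x = 12: rhs = 3, matching y values: none (0 points).
  x = 13: rhs = 1, matching y values: 1, 18 (2 points).
  x = 14: rhs = 1, matching y values: 1, 18 (2 points).
  x = 15: rhs = 9, matching y values: 3, 16 (2 points).
  x = 16: rhs = 12, matching y values: none (0 points).
  x = 17: rhs = 16, matching y values: 4, 15 (2 points).
  x = 18: rhs = 8, matching y values: none (0 points).
Total affine count: 20.
Full point count |E(F_19)| = 20 + 1 = 21.
Hasse bound: |21 − (19+1)| = |1| = 1 ≤ 2√19 ≈ 8.7178 ✓.


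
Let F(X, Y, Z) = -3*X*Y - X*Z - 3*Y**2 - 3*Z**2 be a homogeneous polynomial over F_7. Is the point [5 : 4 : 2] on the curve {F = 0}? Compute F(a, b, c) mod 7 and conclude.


F(5,4,2) ≡ 3 (mod 7); P is NOT on the curve.

Evaluate F(5, 4, 2) term-by-term (mod 7).
  -3*X*Y ↦ -3·5·4·1 = -60
  -X*Z ↦ -1·5·1·2 = -10
  -3*Y**2 ↦ -3·1·16·1 = -48
  -3*Z**2 ↦ -3·1·1·4 = -12
Sum: F(5, 4, 2) = (-60) + (-10) + (-48) + (-12) = -130.
Reducing mod 7: -130 ≡ 3 (mod 7).
Since F(a, b, c) ≡ 3 ≠ 0 (mod 7), P does NOT lie on the curve.


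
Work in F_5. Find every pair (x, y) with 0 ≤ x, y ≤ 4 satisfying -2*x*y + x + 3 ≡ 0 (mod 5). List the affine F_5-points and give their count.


Affine F_5-points: {(1, 2), (2, 0), (3, 1), (4, 4)}; count = 4.

For each of the 25 pairs (x, y) ∈ F_5², evaluate f(x, y) mod 5. Record the zeros.
  x = 0: [0↦3, 1↦3, 2↦3, 3↦3, 4↦3]  zeros at y ∈ ∅
  x = 1: [0↦4, 1↦2, 2↦0, 3↦3, 4↦1]  zeros at y ∈ {2}
  x = 2: [0↦0, 1↦1, 2↦2, 3↦3, 4↦4]  zeros at y ∈ {0}
  x = 3: [0↦1, 1↦0, 2↦4, 3↦3, 4↦2]  zeros at y ∈ {1}
  x = 4: [0↦2, 1↦4, 2↦1, 3↦3, 4↦0]  zeros at y ∈ {4}
Collecting zeros: affine points = {(1, 2), (2, 0), (3, 1), (4, 4)}.
Total count |C(F_5)_aff| = 4.


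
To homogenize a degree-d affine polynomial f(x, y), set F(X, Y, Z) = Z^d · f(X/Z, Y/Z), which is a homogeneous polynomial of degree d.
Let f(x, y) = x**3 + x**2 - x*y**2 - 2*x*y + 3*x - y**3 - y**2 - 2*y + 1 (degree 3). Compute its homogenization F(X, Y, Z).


F(X, Y, Z) = X**3 + X**2*Z - X*Y**2 - 2*X*Y*Z + 3*X*Z**2 - Y**3 - Y**2*Z - 2*Y*Z**2 + Z**3

deg(f) = 3.
Substitute x = X/Z, y = Y/Z into f, then multiply by Z^3.
  monomial 1·x^3·y^0 ↦ 1·X^3·Y^0·Z^0.
  monomial 1·x^2·y^0 ↦ 1·X^2·Y^0·Z^1.
  monomial -1·x^1·y^2 ↦ -1·X^1·Y^2·Z^0.
  monomial -2·x^1·y^1 ↦ -2·X^1·Y^1·Z^1.
  monomial 3·x^1·y^0 ↦ 3·X^1·Y^0·Z^2.
  monomial -1·x^0·y^3 ↦ -1·X^0·Y^3·Z^0.
  monomial -1·x^0·y^2 ↦ -1·X^0·Y^2·Z^1.
  monomial -2·x^0·y^1 ↦ -2·X^0·Y^1·Z^2.
  monomial 1·x^0·y^0 ↦ 1·X^0·Y^0·Z^3.
Collecting: F(X, Y, Z) = X**3 + X**2*Z - X*Y**2 - 2*X*Y*Z + 3*X*Z**2 - Y**3 - Y**2*Z - 2*Y*Z**2 + Z**3.


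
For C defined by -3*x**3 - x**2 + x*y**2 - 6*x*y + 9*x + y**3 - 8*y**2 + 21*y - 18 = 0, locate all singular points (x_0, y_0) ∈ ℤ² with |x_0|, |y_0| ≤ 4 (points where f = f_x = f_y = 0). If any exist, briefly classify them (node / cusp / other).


Singular points: {(0, 3)}; classification: node.

Compute partial derivatives:
  f_x = -9*x**2 - 2*x + y**2 - 6*y + 9.
  f_y = 2*x*y - 6*x + 3*y**2 - 16*y + 21.
Scan x_0 ∈ {−4, ..., 4}. For each x_0, f_y(x_0, y) is a polynomial in y; find its integer roots y ∈ {−4, ..., 4}, then test f_x and f at those candidates.
  x = -4: f_y(-4, y) = 3*y**2 - 24*y + 45; vanishes at y ∈ {3}. (-4, 3): f_x = -136 ≠ 0.
  x = -3: f_y(-3, y) = 3*y**2 - 22*y + 39; vanishes at y ∈ {3}. (-3, 3): f_x = -75 ≠ 0.
  x = -2: f_y(-2, y) = 3*y**2 - 20*y + 33; vanishes at y ∈ {3}. (-2, 3): f_x = -32 ≠ 0.
  x = -1: f_y(-1, y) = 3*y**2 - 18*y + 27; vanishes at y ∈ {3}. (-1, 3): f_x = -7 ≠ 0.
  x = 0: f_y(0, y) = 3*y**2 - 16*y + 21; vanishes at y ∈ {3}. (0, 3): f_x = 0, f = 0 — SINGULAR.
  x = 1: f_y(1, y) = 3*y**2 - 14*y + 15; vanishes at y ∈ {3}. (1, 3): f_x = -11 ≠ 0.
  x = 2: f_y(2, y) = 3*y**2 - 12*y + 9; vanishes at y ∈ {1, 3}. (2, 1): f_x = -36 ≠ 0; (2, 3): f_x = -40 ≠ 0.
  x = 3: f_y(3, y) = 3*y**2 - 10*y + 3; vanishes at y ∈ {3}. (3, 3): f_x = -87 ≠ 0.
  x = 4: f_y(4, y) = 3*y**2 - 8*y - 3; vanishes at y ∈ {3}. (4, 3): f_x = -152 ≠ 0.
Only singular point on the grid: (0, 3).
Classify: substitute x = 0 + u, y = 3 + v and expand: f = -3*u**3 - u**2 + u*v**2 + v**3 + v**2.
No constant or linear terms (consistent with a singular point). Quadratic part: -u**2 + v**2. Cubic part: -3*u**3 + u*v**2 + v**3.
The quadratic part v**2 - u**2 = (v − u)(v + u) splits into two distinct linear factors, so there are two distinct tangent lines y − 3 = ±(x − 0) — this is a node (ordinary double point).
Classification: node.


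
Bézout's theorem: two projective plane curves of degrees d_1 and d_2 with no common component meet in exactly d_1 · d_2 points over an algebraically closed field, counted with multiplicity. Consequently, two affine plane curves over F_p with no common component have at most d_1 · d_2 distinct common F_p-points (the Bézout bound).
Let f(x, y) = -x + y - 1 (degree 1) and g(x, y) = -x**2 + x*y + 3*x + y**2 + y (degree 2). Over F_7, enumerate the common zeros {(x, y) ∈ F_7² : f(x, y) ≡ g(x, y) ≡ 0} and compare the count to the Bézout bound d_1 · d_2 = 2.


Common zeros: ∅; count = 0; Bézout bound = 2.

deg(f) = 1, deg(g) = 2, so Bézout bound = 2.
Scan x ∈ F_7. For each x, list the y ∈ F_7 with f(x, y) ≡ 0 and those with g(x, y) ≡ 0 (mod 7); the common zeros in that column are the intersection.
  x = 0: f ≡ 0 at y ∈ {1}; g ≡ 0 at y ∈ {0, 6}; common: ∅.
  x = 1: f ≡ 0 at y ∈ {2}; g ≡ 0 at y ∈ ∅; common: ∅.
  x = 2: f ≡ 0 at y ∈ {3}; g ≡ 0 at y ∈ {5, 6}; common: ∅.
  x = 3: f ≡ 0 at y ∈ {4}; g ≡ 0 at y ∈ {0, 3}; common: ∅.
  x = 4: f ≡ 0 at y ∈ {5}; g ≡ 0 at y ∈ ∅; common: ∅.
  x = 5: f ≡ 0 at y ∈ {6}; g ≡ 0 at y ∈ ∅; common: ∅.
  x = 6: f ≡ 0 at y ∈ {0}; g ≡ 0 at y ∈ {2, 5}; common: ∅.
Collecting: common zeros = ∅, so the count is 0.
Comparison with the Bézout bound: 0 ≤ 2 = deg(f)·deg(g), as expected for curves with no common component (the affine F_7-count falls short of the bound because intersections may lie at infinity, over extension fields, or carry multiplicity).


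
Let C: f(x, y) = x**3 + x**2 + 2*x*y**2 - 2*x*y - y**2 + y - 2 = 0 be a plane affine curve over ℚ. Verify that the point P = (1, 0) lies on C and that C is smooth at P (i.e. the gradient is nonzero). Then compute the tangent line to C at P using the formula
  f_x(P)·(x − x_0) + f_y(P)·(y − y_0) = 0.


Tangent line at P: 5*x - y - 5 = 0.

Step 1: f(1, 0) = 0, so P lies on C.
Step 2: partial derivatives
  f_x(x, y) = 3*x**2 + 2*x + 2*y**2 - 2*y, f_y(x, y) = 4*x*y - 2*x - 2*y + 1.
  f_x(P) = 5, f_y(P) = -1 (gradient nonzero, so P is smooth).
Step 3: tangent line at P: 5·(x − 1) + -1·(y − 0) = 0.
Expanding: 5*x - y - 5 = 0.


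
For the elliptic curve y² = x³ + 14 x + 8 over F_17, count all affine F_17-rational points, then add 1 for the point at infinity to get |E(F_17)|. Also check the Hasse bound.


Affine points = {(0, 5), (0, 12), (3, 3), (3, 14), (4, 3), (4, 14), (5, 4), (5, 13), (6, 6), (6, 11), (9, 8), (9, 9), (10, 3), (10, 14), (12, 0)}; affine count = 15; |E(F_17)| = 16.

Discriminant check: Δ ∝ 4a³ + 27b² = 4·14³ + 27·8² = 4·2744 + 27·64 ≡ 5 (mod 17). Nonzero ⇒ E is nonsingular.
For each x ∈ F_17, compute rhs = x³ + 14·x + 8 mod 17, then count y ∈ F_17 with y² ≡ rhs.
  x = 0: rhs = 8, matching y values: 5, 12 (2 points).
  x = 1: rhs = 6, matching y values: none (0 points).
  x = 2: rhs = 10, matching y values: none (0 points).
  x = 3: rhs = 9, matching y values: 3, 14 (2 points).
  x = 4: rhs = 9, matching y values: 3, 14 (2 points).
  x = 5: rhs = 16, matching y values: 4, 13 (2 points).
  x = 6: rhs = 2, matching y values: 6, 11 (2 points).
  x = 7: rhs = 7, matching y values: none (0 points).
  x = 8: rhs = 3, matching y values: none (0 points).
  x = 9: rhs = 13, matching y values: 8, 9 (2 points).
  x = 10: rhs = 9, matching y values: 3, 14 (2 points).
  x = 11: rhs = 14, matching y values: none (0 points).
  x = 12: rhs = 0, matching y values: 0 (1 points).
  x = 13: rhs = 7, matching y values: none (0 points).
  x = 14: rhs = 7, matching y values: none (0 points).
  x = 15: rhs = 6, matching y values: none (0 points).
  x = 16: rhs = 10, matching y values: none (0 points).
Total affine count: 15.
Full point count |E(F_17)| = 15 + 1 = 16.
Hasse bound: |16 − (17+1)| = |-2| = 2 ≤ 2√17 ≈ 8.2462 ✓.


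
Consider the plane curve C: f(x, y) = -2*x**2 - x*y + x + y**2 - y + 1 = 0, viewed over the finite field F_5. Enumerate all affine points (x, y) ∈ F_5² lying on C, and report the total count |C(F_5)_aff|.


Affine F_5-points: {(1, 0), (1, 2), (2, 0), (2, 3)}; count = 4.

For each of the 25 pairs (x, y) ∈ F_5², evaluate f(x, y) mod 5. Record the zeros.
  x = 0: [0↦1, 1↦1, 2↦3, 3↦2, 4↦3]  zeros at y ∈ ∅
  x = 1: [0↦0, 1↦4, 2↦0, 3↦3, 4↦3]  zeros at y ∈ {0, 2}
  x = 2: [0↦0, 1↦3, 2↦3, 3↦0, 4↦4]  zeros at y ∈ {0, 3}
  x = 3: [0↦1, 1↦3, 2↦2, 3↦3, 4↦1]  zeros at y ∈ ∅
  x = 4: [0↦3, 1↦4, 2↦2, 3↦2, 4↦4]  zeros at y ∈ ∅
Collecting zeros: affine points = {(1, 0), (1, 2), (2, 0), (2, 3)}.
Total count |C(F_5)_aff| = 4.


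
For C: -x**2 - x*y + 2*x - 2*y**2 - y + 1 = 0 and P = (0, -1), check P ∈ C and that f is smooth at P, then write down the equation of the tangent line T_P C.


Tangent line at P: 3*x + 3*y + 3 = 0.

Step 1: f(0, -1) = 0, so P lies on C.
Step 2: partial derivatives
  f_x(x, y) = -2*x - y + 2, f_y(x, y) = -x - 4*y - 1.
  f_x(P) = 3, f_y(P) = 3 (gradient nonzero, so P is smooth).
Step 3: tangent line at P: 3·(x − 0) + 3·(y − -1) = 0.
Expanding: 3*x + 3*y + 3 = 0.


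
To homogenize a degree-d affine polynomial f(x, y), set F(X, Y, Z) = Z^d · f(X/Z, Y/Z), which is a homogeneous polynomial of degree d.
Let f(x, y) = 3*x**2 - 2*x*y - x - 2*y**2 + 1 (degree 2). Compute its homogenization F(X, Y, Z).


F(X, Y, Z) = 3*X**2 - 2*X*Y - X*Z - 2*Y**2 + Z**2

deg(f) = 2.
Substitute x = X/Z, y = Y/Z into f, then multiply by Z^2.
  monomial 3·x^2·y^0 ↦ 3·X^2·Y^0·Z^0.
  monomial -2·x^1·y^1 ↦ -2·X^1·Y^1·Z^0.
  monomial -1·x^1·y^0 ↦ -1·X^1·Y^0·Z^1.
  monomial -2·x^0·y^2 ↦ -2·X^0·Y^2·Z^0.
  monomial 1·x^0·y^0 ↦ 1·X^0·Y^0·Z^2.
Collecting: F(X, Y, Z) = 3*X**2 - 2*X*Y - X*Z - 2*Y**2 + Z**2.


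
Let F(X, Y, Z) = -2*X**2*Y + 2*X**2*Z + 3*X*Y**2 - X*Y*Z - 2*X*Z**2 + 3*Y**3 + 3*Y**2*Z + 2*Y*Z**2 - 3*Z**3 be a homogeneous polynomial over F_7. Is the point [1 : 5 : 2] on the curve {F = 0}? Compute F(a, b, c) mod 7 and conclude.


F(1,5,2) ≡ 4 (mod 7); P is NOT on the curve.

Evaluate F(1, 5, 2) term-by-term (mod 7).
  -2*X**2*Y ↦ -2·1·5·1 = -10
  2*X**2*Z ↦ 2·1·1·2 = 4
  3*X*Y**2 ↦ 3·1·25·1 = 75
  -X*Y*Z ↦ -1·1·5·2 = -10
  -2*X*Z**2 ↦ -2·1·1·4 = -8
  3*Y**3 ↦ 3·1·125·1 = 375
  3*Y**2*Z ↦ 3·1·25·2 = 150
  2*Y*Z**2 ↦ 2·1·5·4 = 40
  -3*Z**3 ↦ -3·1·1·8 = -24
Sum: F(1, 5, 2) = (-10) + (4) + (75) + (-10) + (-8) + (375) + (150) + (40) + (-24) = 592.
Reducing mod 7: 592 ≡ 4 (mod 7).
Since F(a, b, c) ≡ 4 ≠ 0 (mod 7), P does NOT lie on the curve.


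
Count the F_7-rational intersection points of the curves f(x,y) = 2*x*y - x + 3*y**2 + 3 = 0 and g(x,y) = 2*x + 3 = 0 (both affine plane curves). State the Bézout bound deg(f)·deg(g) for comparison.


Common zeros: {(2, 2), (2, 6)}; count = 2; Bézout bound = 2.

deg(f) = 2, deg(g) = 1, so Bézout bound = 2.
Scan x ∈ F_7. For each x, list the y ∈ F_7 with f(x, y) ≡ 0 and those with g(x, y) ≡ 0 (mod 7); the common zeros in that column are the intersection.
  x = 0: f ≡ 0 at y ∈ ∅; g ≡ 0 at y ∈ ∅; common: ∅.
  x = 1: f ≡ 0 at y ∈ {1, 3}; g ≡ 0 at y ∈ ∅; common: ∅.
  x = 2: f ≡ 0 at y ∈ {2, 6}; g ≡ 0 at y ∈ {0, 1, 2, 3, 4, 5, 6}; common: {2, 6}.
  x = 3: f ≡ 0 at y ∈ {0, 5}; g ≡ 0 at y ∈ ∅; common: ∅.
  x = 4: f ≡ 0 at y ∈ ∅; g ≡ 0 at y ∈ ∅; common: ∅.
  x = 5: f ≡ 0 at y ∈ ∅; g ≡ 0 at y ∈ ∅; common: ∅.
  x = 6: f ≡ 0 at y ∈ ∅; g ≡ 0 at y ∈ ∅; common: ∅.
Collecting: common zeros = {(2, 2), (2, 6)}, so the count is 2.
Comparison with the Bézout bound: 2 ≤ 2 = deg(f)·deg(g), as expected for curves with no common component (the bound is attained).


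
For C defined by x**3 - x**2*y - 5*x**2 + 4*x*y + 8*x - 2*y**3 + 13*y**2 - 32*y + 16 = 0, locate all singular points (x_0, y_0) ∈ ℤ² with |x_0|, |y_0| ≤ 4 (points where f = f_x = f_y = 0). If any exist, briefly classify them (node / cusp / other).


Singular points: {(2, 2)}; classification: node.

Compute partial derivatives:
  f_x = 3*x**2 - 2*x*y - 10*x + 4*y + 8.
  f_y = -x**2 + 4*x - 6*y**2 + 26*y - 32.
Scan x_0 ∈ {−4, ..., 4}. For each x_0, f_y(x_0, y) is a polynomial in y; find its integer roots y ∈ {−4, ..., 4}, then test f_x and f at those candidates.
  x = -4: f_y(-4, y) = -6*y**2 + 26*y - 64; no integer root y with |y| ≤ 4.
  x = -3: f_y(-3, y) = -6*y**2 + 26*y - 53; no integer root y with |y| ≤ 4.
  x = -2: f_y(-2, y) = -6*y**2 + 26*y - 44; no integer root y with |y| ≤ 4.
  x = -1: f_y(-1, y) = -6*y**2 + 26*y - 37; no integer root y with |y| ≤ 4.
  x = 0: f_y(0, y) = -6*y**2 + 26*y - 32; no integer root y with |y| ≤ 4.
  x = 1: f_y(1, y) = -6*y**2 + 26*y - 29; no integer root y with |y| ≤ 4.
  x = 2: f_y(2, y) = -6*y**2 + 26*y - 28; vanishes at y ∈ {2}. (2, 2): f_x = 0, f = 0 — SINGULAR.
  x = 3: f_y(3, y) = -6*y**2 + 26*y - 29; no integer root y with |y| ≤ 4.
  x = 4: f_y(4, y) = -6*y**2 + 26*y - 32; no integer root y with |y| ≤ 4.
Only singular point on the grid: (2, 2).
Classify: substitute x = 2 + u, y = 2 + v and expand: f = u**3 - u**2*v - u**2 - 2*v**3 + v**2.
No constant or linear terms (consistent with a singular point). Quadratic part: -u**2 + v**2. Cubic part: u**3 - u**2*v - 2*v**3.
The quadratic part v**2 - u**2 = (v − u)(v + u) splits into two distinct linear factors, so there are two distinct tangent lines y − 2 = ±(x − 2) — this is a node (ordinary double point).
Classification: node.


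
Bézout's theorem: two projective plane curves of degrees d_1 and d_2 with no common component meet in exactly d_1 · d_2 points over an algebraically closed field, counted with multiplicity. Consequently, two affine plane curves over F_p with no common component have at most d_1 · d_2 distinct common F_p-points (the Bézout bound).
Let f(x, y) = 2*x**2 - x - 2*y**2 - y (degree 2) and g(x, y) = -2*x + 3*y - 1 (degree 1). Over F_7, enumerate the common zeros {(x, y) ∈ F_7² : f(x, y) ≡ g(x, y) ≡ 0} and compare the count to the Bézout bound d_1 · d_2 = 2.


Common zeros: {(4, 3), (6, 2)}; count = 2; Bézout bound = 2.

deg(f) = 2, deg(g) = 1, so Bézout bound = 2.
Scan x ∈ F_7. For each x, list the y ∈ F_7 with f(x, y) ≡ 0 and those with g(x, y) ≡ 0 (mod 7); the common zeros in that column are the intersection.
  x = 0: f ≡ 0 at y ∈ {0, 3}; g ≡ 0 at y ∈ {5}; common: ∅.
  x = 1: f ≡ 0 at y ∈ {4, 6}; g ≡ 0 at y ∈ {1}; common: ∅.
  x = 2: f ≡ 0 at y ∈ {5}; g ≡ 0 at y ∈ {4}; common: ∅.
  x = 3: f ≡ 0 at y ∈ {4, 6}; g ≡ 0 at y ∈ {0}; common: ∅.
  x = 4: f ≡ 0 at y ∈ {0, 3}; g ≡ 0 at y ∈ {3}; common: {3}.
  x = 5: f ≡ 0 at y ∈ {1, 2}; g ≡ 0 at y ∈ {6}; common: ∅.
  x = 6: f ≡ 0 at y ∈ {1, 2}; g ≡ 0 at y ∈ {2}; common: {2}.
Collecting: common zeros = {(4, 3), (6, 2)}, so the count is 2.
Comparison with the Bézout bound: 2 ≤ 2 = deg(f)·deg(g), as expected for curves with no common component (the bound is attained).


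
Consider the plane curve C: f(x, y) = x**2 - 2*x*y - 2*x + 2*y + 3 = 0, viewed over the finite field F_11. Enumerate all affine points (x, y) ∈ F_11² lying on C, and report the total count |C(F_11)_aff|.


Affine F_11-points: {(0, 4), (2, 7), (3, 7), (4, 0), (5, 5), (6, 6), (7, 5), (8, 6), (9, 0), (10, 4)}; count = 10.

For each of the 121 pairs (x, y) ∈ F_11², evaluate f(x, y) mod 11. Record the zeros.
  x = 0: [0↦3, 1↦5, 2↦7, 3↦9, 4↦0, 5↦2, 6↦4, 7↦6, 8↦8, 9↦10, 10↦1]  zeros at y ∈ {4}
  x = 1: [0↦2, 1↦2, 2↦2, 3↦2, 4↦2, 5↦2, 6↦2, 7↦2, 8↦2, 9↦2, 10↦2]  zeros at y ∈ ∅
  x = 2: [0↦3, 1↦1, 2↦10, 3↦8, 4↦6, 5↦4, 6↦2, 7↦0, 8↦9, 9↦7, 10↦5]  zeros at y ∈ {7}
  x = 3: [0↦6, 1↦2, 2↦9, 3↦5, 4↦1, 5↦8, 6↦4, 7↦0, 8↦7, 9↦3, 10↦10]  zeros at y ∈ {7}
  x = 4: [0↦0, 1↦5, 2↦10, 3↦4, 4↦9, 5↦3, 6↦8, 7↦2, 8↦7, 9↦1, 10↦6]  zeros at y ∈ {0}
  x = 5: [0↦7, 1↦10, 2↦2, 3↦5, 4↦8, 5↦0, 6↦3, 7↦6, 8↦9, 9↦1, 10↦4]  zeros at y ∈ {5}
  x = 6: [0↦5, 1↦6, 2↦7, 3↦8, 4↦9, 5↦10, 6↦0, 7↦1, 8↦2, 9↦3, 10↦4]  zeros at y ∈ {6}
  x = 7: [0↦5, 1↦4, 2↦3, 3↦2, 4↦1, 5↦0, 6↦10, 7↦9, 8↦8, 9↦7, 10↦6]  zeros at y ∈ {5}
  x = 8: [0↦7, 1↦4, 2↦1, 3↦9, 4↦6, 5↦3, 6↦0, 7↦8, 8↦5, 9↦2, 10↦10]  zeros at y ∈ {6}
  x = 9: [0↦0, 1↦6, 2↦1, 3↦7, 4↦2, 5↦8, 6↦3, 7↦9, 8↦4, 9↦10, 10↦5]  zeros at y ∈ {0}
  x = 10: [0↦6, 1↦10, 2↦3, 3↦7, 4↦0, 5↦4, 6↦8, 7↦1, 8↦5, 9↦9, 10↦2]  zeros at y ∈ {4}
Collecting zeros: affine points = {(0, 4), (2, 7), (3, 7), (4, 0), (5, 5), (6, 6), (7, 5), (8, 6), (9, 0), (10, 4)}.
Total count |C(F_11)_aff| = 10.


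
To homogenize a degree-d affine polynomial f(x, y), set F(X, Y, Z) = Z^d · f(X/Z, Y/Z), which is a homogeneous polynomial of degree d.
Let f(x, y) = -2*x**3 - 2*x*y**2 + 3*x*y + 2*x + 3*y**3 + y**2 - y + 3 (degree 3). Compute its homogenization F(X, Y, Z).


F(X, Y, Z) = -2*X**3 - 2*X*Y**2 + 3*X*Y*Z + 2*X*Z**2 + 3*Y**3 + Y**2*Z - Y*Z**2 + 3*Z**3

deg(f) = 3.
Substitute x = X/Z, y = Y/Z into f, then multiply by Z^3.
  monomial -2·x^3·y^0 ↦ -2·X^3·Y^0·Z^0.
  monomial -2·x^1·y^2 ↦ -2·X^1·Y^2·Z^0.
  monomial 3·x^1·y^1 ↦ 3·X^1·Y^1·Z^1.
  monomial 2·x^1·y^0 ↦ 2·X^1·Y^0·Z^2.
  monomial 3·x^0·y^3 ↦ 3·X^0·Y^3·Z^0.
  monomial 1·x^0·y^2 ↦ 1·X^0·Y^2·Z^1.
  monomial -1·x^0·y^1 ↦ -1·X^0·Y^1·Z^2.
  monomial 3·x^0·y^0 ↦ 3·X^0·Y^0·Z^3.
Collecting: F(X, Y, Z) = -2*X**3 - 2*X*Y**2 + 3*X*Y*Z + 2*X*Z**2 + 3*Y**3 + Y**2*Z - Y*Z**2 + 3*Z**3.


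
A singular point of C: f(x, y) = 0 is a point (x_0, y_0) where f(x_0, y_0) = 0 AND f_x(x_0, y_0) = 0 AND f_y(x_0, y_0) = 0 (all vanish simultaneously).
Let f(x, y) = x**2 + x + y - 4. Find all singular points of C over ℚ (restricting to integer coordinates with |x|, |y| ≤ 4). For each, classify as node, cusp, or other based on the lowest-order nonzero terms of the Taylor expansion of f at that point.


No singular points in the scanned grid; C is smooth there.

Compute partial derivatives:
  f_x = 2*x + 1.
  f_y = 1.
f_y = 1 is a nonzero constant, so f_y never vanishes: no point (x, y) can satisfy f = f_x = f_y = 0. In particular no (x, y) ∈ {−4, ..., 4}² is singular; the curve is smooth.


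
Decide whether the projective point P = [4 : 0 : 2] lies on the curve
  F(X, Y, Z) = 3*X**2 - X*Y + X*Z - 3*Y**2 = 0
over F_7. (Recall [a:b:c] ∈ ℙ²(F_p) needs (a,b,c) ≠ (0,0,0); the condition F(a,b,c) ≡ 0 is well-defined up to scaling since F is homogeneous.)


F(4,0,2) ≡ 0 (mod 7); P is on the curve.

Evaluate F(4, 0, 2) term-by-term (mod 7).
  3*X**2 ↦ 3·16·1·1 = 48
  -X*Y ↦ -1·4·0·1 = 0
  X*Z ↦ 1·4·1·2 = 8
  -3*Y**2 ↦ -3·1·0·1 = 0
Sum: F(4, 0, 2) = (48) + (0) + (8) + (0) = 56.
Reducing mod 7: 56 ≡ 0 (mod 7).
Since F(a, b, c) ≡ 0 (mod 7), P lies on the curve.
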